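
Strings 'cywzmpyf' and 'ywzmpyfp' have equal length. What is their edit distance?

Let D[i][j] be the edit distance between the first i characters of 'cywzmpyf' and the first j characters of 'ywzmpyfp', with D[i][0] = i, D[0][j] = j, and D[i][j] = D[i-1][j-1] if the characters match, else 1 + min(D[i-1][j], D[i][j-1], D[i-1][j-1]). Filling the table (rows: prefixes of 'cywzmpyf', columns: prefixes of 'ywzmpyfp'):
     ε  y  w  z  m  p  y  f  p
  ε  0  1  2  3  4  5  6  7  8
  c  1  1  2  3  4  5  6  7  8
  y  2  1  2  3  4  5  5  6  7
  w  3  2  1  2  3  4  5  6  7
  z  4  3  2  1  2  3  4  5  6
  m  5  4  3  2  1  2  3  4  5
  p  6  5  4  3  2  1  2  3  4
  y  7  6  5  4  3  2  1  2  3
  f  8  7  6  5  4  3  2  1  2
The bottom-right entry gives D[8][8] = 2, so no sequence of fewer than 2 edits works. Backtracking through the table gives one optimal edit sequence (2 edits):
  cywzmpyf → ywzmpyf (del c @1)
  ywzmpyf → ywzmpyfp (ins p @8)
Edit distance = 2.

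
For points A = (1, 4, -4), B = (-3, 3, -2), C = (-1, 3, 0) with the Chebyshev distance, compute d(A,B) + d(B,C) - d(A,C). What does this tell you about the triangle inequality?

d(A,B) = max(4, 1, 2) = 4, d(B,C) = max(2, 0, 2) = 2, d(A,C) = max(2, 1, 4) = 4.
d(A,B) + d(B,C) - d(A,C) = 4 + 2 - 4 = 6 - 4 = 2. This is ≥ 0, so the triangle inequality holds for these points.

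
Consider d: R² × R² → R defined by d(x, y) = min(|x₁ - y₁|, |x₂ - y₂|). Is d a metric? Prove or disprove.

No. d fails identity of indiscernibles: take x = (-5, 0) and y = (-5, 4). Then d(x,y) = min(|-5 - (-5)|, |0 - 4|) = min(0, 4) = 0, yet x ≠ y.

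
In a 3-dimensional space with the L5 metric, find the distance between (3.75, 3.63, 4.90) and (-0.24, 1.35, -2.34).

(Σ|x_i - y_i|^5)^(1/5) = (|3.75 - (-0.24)|^5 + |3.63 - 1.35|^5 + |4.9 - (-2.34)|^5)^(1/5)
= (3.99^5 + 2.28^5 + 7.24^5)^(1/5) ≈ (1011.2638 + 61.6133 + 19892.6587)^(1/5) = (20965.5358)^(1/5) ≈ 7.3165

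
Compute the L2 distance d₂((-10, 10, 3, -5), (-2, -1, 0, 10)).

√(Σ(x_i - y_i)²) = √((-10 - (-2))² + (10 - (-1))² + (3 - 0)² + (-5 - 10)²)
= √((-8)² + 11² + 3² + (-15)²) = √(64 + 121 + 9 + 225) = √419 ≈ 20.4695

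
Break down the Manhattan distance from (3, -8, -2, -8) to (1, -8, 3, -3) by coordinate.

Σ|x_i - y_i| = |3 - 1| + |-8 - (-8)| + |-2 - 3| + |-8 - (-3)| = 2 + 0 + 5 + 5 = 12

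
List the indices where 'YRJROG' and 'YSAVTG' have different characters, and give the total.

Differing positions: 2, 3, 4, 5. Hamming distance = 4.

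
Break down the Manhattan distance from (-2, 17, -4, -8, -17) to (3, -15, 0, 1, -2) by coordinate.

Σ|x_i - y_i| = |-2 - 3| + |17 - (-15)| + |-4 - 0| + |-8 - 1| + |-17 - (-2)| = 5 + 32 + 4 + 9 + 15 = 65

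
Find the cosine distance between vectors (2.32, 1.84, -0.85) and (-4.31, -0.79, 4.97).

With u = (2.32, 1.84, -0.85), v = (-4.31, -0.79, 4.97):
u·v = 2.32·(-4.31) + 1.84·(-0.79) + (-0.85)·4.97 = (-9.9992) + (-1.4536) + (-4.2245) = -15.6773.
|u| = √(2.32² + 1.84² + (-0.85)²) = √(5.3824 + 3.3856 + 0.7225) = √9.4905, |v| = √((-4.31)² + (-0.79)² + 4.97²) = √(18.5761 + 0.6241 + 24.7009) = √43.9011.
cos θ = (u·v)/(|u||v|) = -15.6773/(√9.4905·√43.9011) ≈ -0.768
Cosine distance = 1 - cos θ ≈ 1 - (-0.768) = 1.768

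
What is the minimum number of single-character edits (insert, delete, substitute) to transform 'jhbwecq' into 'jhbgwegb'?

Let D[i][j] be the edit distance between the first i characters of 'jhbwecq' and the first j characters of 'jhbgwegb', with D[i][0] = i, D[0][j] = j, and D[i][j] = D[i-1][j-1] if the characters match, else 1 + min(D[i-1][j], D[i][j-1], D[i-1][j-1]). Filling the table (rows: prefixes of 'jhbwecq', columns: prefixes of 'jhbgwegb'):
     ε  j  h  b  g  w  e  g  b
  ε  0  1  2  3  4  5  6  7  8
  j  1  0  1  2  3  4  5  6  7
  h  2  1  0  1  2  3  4  5  6
  b  3  2  1  0  1  2  3  4  5
  w  4  3  2  1  1  1  2  3  4
  e  5  4  3  2  2  2  1  2  3
  c  6  5  4  3  3  3  2  2  3
  q  7  6  5  4  4  4  3  3  3
The bottom-right entry gives D[7][8] = 3, so no sequence of fewer than 3 edits works. Backtracking through the table gives one optimal edit sequence (3 edits):
  jhbwecq → jhbgwecq (ins g @4)
  jhbgwecq → jhbgwegq (sub c→g @7)
  jhbgwegq → jhbgwegb (sub q→b @8)
Edit distance = 3.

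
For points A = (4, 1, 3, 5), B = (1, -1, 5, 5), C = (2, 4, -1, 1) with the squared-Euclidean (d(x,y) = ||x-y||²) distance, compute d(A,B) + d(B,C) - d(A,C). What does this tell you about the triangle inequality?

d(A,B) = 3² + 2² + 2² + 0² = 17, d(B,C) = 1² + 5² + 6² + 4² = 78, d(A,C) = 2² + 3² + 4² + 4² = 45.
d(A,B) + d(B,C) - d(A,C) = 17 + 78 - 45 = 95 - 45 = 50. This is ≥ 0, so the triangle inequality holds for these points.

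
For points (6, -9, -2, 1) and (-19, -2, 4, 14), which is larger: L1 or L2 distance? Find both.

L1 = |6 - (-19)| + |-9 - (-2)| + |-2 - 4| + |1 - 14| = 25 + 7 + 6 + 13 = 51
L2 = √(25² + 7² + 6² + 13²) = √879 ≈ 29.6479
L1 ≥ L2 always (equality iff movement is along one axis); L1 > L2 here.
Ratio L1/L2 = 51/√879 ≈ 1.7202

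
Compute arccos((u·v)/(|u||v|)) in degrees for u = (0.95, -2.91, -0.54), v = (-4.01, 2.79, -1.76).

With u = (0.95, -2.91, -0.54), v = (-4.01, 2.79, -1.76):
u·v = 0.95·(-4.01) + (-2.91)·2.79 + (-0.54)·(-1.76) = (-3.8095) + (-8.1189) + 0.9504 = -10.978.
|u| = √(0.95² + (-2.91)² + (-0.54)²) = √(0.9025 + 8.4681 + 0.2916) = √9.6622, |v| = √((-4.01)² + 2.79² + (-1.76)²) = √(16.0801 + 7.7841 + 3.0976) = √26.9618.
cos θ = (u·v)/(|u||v|) = -10.978/(√9.6622·√26.9618) ≈ -0.68016
θ = arccos(-0.68016) ≈ 132.86°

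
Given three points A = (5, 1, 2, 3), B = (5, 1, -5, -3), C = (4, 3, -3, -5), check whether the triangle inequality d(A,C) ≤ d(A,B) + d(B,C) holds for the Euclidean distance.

d(A,B) = √(0² + 0² + 7² + 6²) = √85 ≈ 9.2195, d(B,C) = √(1² + 2² + 2² + 2²) = √13 ≈ 3.6056, d(A,C) = √(1² + 2² + 5² + 8²) = √94 ≈ 9.6954.
d(A,C) ≈ 9.6954 ≤ 9.2195 + 3.6056 = 12.8251. Triangle inequality is satisfied.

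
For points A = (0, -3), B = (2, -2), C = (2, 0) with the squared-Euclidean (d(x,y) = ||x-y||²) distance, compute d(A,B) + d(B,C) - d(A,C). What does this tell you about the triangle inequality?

d(A,B) = 2² + 1² = 5, d(B,C) = 0² + 2² = 4, d(A,C) = 2² + 3² = 13.
d(A,B) + d(B,C) - d(A,C) = 5 + 4 - 13 = 9 - 13 = -4. This is < 0, so the triangle inequality FAILS for these points (squared-Euclidean is not a metric).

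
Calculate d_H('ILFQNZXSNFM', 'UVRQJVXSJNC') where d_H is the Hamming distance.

Differing positions: 1, 2, 3, 5, 6, 9, 10, 11. Hamming distance = 8.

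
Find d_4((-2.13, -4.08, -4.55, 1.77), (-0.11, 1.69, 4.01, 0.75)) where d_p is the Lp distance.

(Σ|x_i - y_i|^4)^(1/4) = (|-2.13 - (-0.11)|^4 + |-4.08 - 1.69|^4 + |-4.55 - 4.01|^4 + |1.77 - 0.75|^4)^(1/4)
= (2.02^4 + 5.77^4 + 8.56^4 + 1.02^4)^(1/4) ≈ (16.6497 + 1108.4172 + 5369.0205 + 1.0824)^(1/4) = (6495.1698)^(1/4) ≈ 8.9773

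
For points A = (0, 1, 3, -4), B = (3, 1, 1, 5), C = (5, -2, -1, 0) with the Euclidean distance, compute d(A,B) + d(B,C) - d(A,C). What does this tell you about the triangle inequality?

d(A,B) = √(3² + 0² + 2² + 9²) = √94 ≈ 9.6954, d(B,C) = √(2² + 3² + 2² + 5²) = √42 ≈ 6.4807, d(A,C) = √(5² + 3² + 4² + 4²) = √66 ≈ 8.124.
d(A,B) + d(B,C) - d(A,C) = 9.6954 + 6.4807 - 8.124 = 16.1761 - 8.124 = 8.0521 (to 4 decimal places). This is ≥ 0, so the triangle inequality holds for these points.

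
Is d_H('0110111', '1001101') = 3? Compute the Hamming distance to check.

Differing positions: 1, 2, 3, 4, 6. Hamming distance = 5, so the claim that d_H = 3 is false.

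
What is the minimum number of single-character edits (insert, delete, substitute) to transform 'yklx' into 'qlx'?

Let D[i][j] be the edit distance between the first i characters of 'yklx' and the first j characters of 'qlx', with D[i][0] = i, D[0][j] = j, and D[i][j] = D[i-1][j-1] if the characters match, else 1 + min(D[i-1][j], D[i][j-1], D[i-1][j-1]). Filling the table (rows: prefixes of 'yklx', columns: prefixes of 'qlx'):
     ε  q  l  x
  ε  0  1  2  3
  y  1  1  2  3
  k  2  2  2  3
  l  3  3  2  3
  x  4  4  3  2
The bottom-right entry gives D[4][3] = 2, so no sequence of fewer than 2 edits works. Backtracking through the table gives one optimal edit sequence (2 edits):
  yklx → klx (del y @1)
  klx → qlx (sub k→q @1)
Edit distance = 2.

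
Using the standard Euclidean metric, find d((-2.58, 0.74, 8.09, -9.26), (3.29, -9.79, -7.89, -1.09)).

√(Σ(x_i - y_i)²) = √((-2.58 - 3.29)² + (0.74 - (-9.79))² + (8.09 - (-7.89))² + (-9.26 - (-1.09))²)
= √((-5.87)² + 10.53² + 15.98² + (-8.17)²) = √(34.4569 + 110.8809 + 255.3604 + 66.7489) = √467.4471 ≈ 21.6205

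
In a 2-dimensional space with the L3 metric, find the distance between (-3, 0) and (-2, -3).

(Σ|x_i - y_i|^3)^(1/3) = (|-3 - (-2)|^3 + |0 - (-3)|^3)^(1/3)
= (1^3 + 3^3)^(1/3) = (1 + 27)^(1/3) = (28)^(1/3) ≈ 3.0366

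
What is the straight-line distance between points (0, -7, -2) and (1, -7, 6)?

√(Σ(x_i - y_i)²) = √((0 - 1)² + (-7 - (-7))² + (-2 - 6)²)
= √((-1)² + 0² + (-8)²) = √(1 + 0 + 64) = √65 ≈ 8.0623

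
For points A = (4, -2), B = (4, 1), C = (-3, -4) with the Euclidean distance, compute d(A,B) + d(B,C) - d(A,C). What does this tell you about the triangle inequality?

d(A,B) = √(0² + 3²) = √9 = 3, d(B,C) = √(7² + 5²) = √74 ≈ 8.6023, d(A,C) = √(7² + 2²) = √53 ≈ 7.2801.
d(A,B) + d(B,C) - d(A,C) = 3 + 8.6023 - 7.2801 = 11.6023 - 7.2801 = 4.3222 (to 4 decimal places). This is ≥ 0, so the triangle inequality holds for these points.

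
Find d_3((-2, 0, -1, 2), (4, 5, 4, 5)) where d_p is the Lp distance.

(Σ|x_i - y_i|^3)^(1/3) = (|-2 - 4|^3 + |0 - 5|^3 + |-1 - 4|^3 + |2 - 5|^3)^(1/3)
= (6^3 + 5^3 + 5^3 + 3^3)^(1/3) = (216 + 125 + 125 + 27)^(1/3) = (493)^(1/3) ≈ 7.8998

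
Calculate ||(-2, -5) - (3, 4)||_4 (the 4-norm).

(Σ|x_i - y_i|^4)^(1/4) = (|-2 - 3|^4 + |-5 - 4|^4)^(1/4)
= (5^4 + 9^4)^(1/4) = (625 + 6561)^(1/4) = (7186)^(1/4) ≈ 9.2071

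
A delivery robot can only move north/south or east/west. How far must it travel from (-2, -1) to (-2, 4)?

Σ|x_i - y_i| = |-2 - (-2)| + |-1 - 4| = 0 + 5 = 5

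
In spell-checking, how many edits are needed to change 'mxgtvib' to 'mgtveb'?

Let D[i][j] be the edit distance between the first i characters of 'mxgtvib' and the first j characters of 'mgtveb', with D[i][0] = i, D[0][j] = j, and D[i][j] = D[i-1][j-1] if the characters match, else 1 + min(D[i-1][j], D[i][j-1], D[i-1][j-1]). Filling the table (rows: prefixes of 'mxgtvib', columns: prefixes of 'mgtveb'):
     ε  m  g  t  v  e  b
  ε  0  1  2  3  4  5  6
  m  1  0  1  2  3  4  5
  x  2  1  1  2  3  4  5
  g  3  2  1  2  3  4  5
  t  4  3  2  1  2  3  4
  v  5  4  3  2  1  2  3
  i  6  5  4  3  2  2  3
  b  7  6  5  4  3  3  2
The bottom-right entry gives D[7][6] = 2, so no sequence of fewer than 2 edits works. Backtracking through the table gives one optimal edit sequence (2 edits):
  mxgtvib → mgtvib (del x @2)
  mgtvib → mgtveb (sub i→e @5)
Edit distance = 2.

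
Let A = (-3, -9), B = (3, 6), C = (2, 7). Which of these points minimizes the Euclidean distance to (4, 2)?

Distances: d(A) ≈ 13.0384, d(B) ≈ 4.1231, d(C) ≈ 5.3852. Nearest: B = (3, 6) with distance 4.1231.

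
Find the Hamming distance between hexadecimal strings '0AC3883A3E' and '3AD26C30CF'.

Differing positions: 1, 3, 4, 5, 6, 8, 9, 10. Hamming distance = 8.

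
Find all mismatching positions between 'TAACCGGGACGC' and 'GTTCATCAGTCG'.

Differing positions: 1, 2, 3, 5, 6, 7, 8, 9, 10, 11, 12. Hamming distance = 11.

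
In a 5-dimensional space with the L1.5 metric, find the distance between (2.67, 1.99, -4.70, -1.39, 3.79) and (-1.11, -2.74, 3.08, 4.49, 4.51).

(Σ|x_i - y_i|^1.5)^(1/1.5) = (|2.67 - (-1.11)|^1.5 + |1.99 - (-2.74)|^1.5 + |-4.7 - 3.08|^1.5 + |-1.39 - 4.49|^1.5 + |3.79 - 4.51|^1.5)^(1/1.5)
= (3.78^1.5 + 4.73^1.5 + 7.78^1.5 + 5.88^1.5 + 0.72^1.5)^(1/1.5) ≈ (7.3492 + 10.2871 + 21.7005 + 14.2582 + 0.6109)^(1/1.5) = (54.2059)^(1/1.5) ≈ 14.3229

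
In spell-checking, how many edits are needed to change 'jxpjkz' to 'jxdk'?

Let D[i][j] be the edit distance between the first i characters of 'jxpjkz' and the first j characters of 'jxdk', with D[i][0] = i, D[0][j] = j, and D[i][j] = D[i-1][j-1] if the characters match, else 1 + min(D[i-1][j], D[i][j-1], D[i-1][j-1]). Filling the table (rows: prefixes of 'jxpjkz', columns: prefixes of 'jxdk'):
     ε  j  x  d  k
  ε  0  1  2  3  4
  j  1  0  1  2  3
  x  2  1  0  1  2
  p  3  2  1  1  2
  j  4  3  2  2  2
  k  5  4  3  3  2
  z  6  5  4  4  3
The bottom-right entry gives D[6][4] = 3, so no sequence of fewer than 3 edits works. Backtracking through the table gives one optimal edit sequence (3 edits):
  jxpjkz → jxjkz (del p @3)
  jxjkz → jxdkz (sub j→d @3)
  jxdkz → jxdk (del z @5)
Edit distance = 3.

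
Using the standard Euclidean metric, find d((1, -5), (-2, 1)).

√(Σ(x_i - y_i)²) = √((1 - (-2))² + (-5 - 1)²)
= √(3² + (-6)²) = √(9 + 36) = √45 ≈ 6.7082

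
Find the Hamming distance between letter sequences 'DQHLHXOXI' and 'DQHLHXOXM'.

Differing positions: 9. Hamming distance = 1.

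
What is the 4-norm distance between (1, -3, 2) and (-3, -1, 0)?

(Σ|x_i - y_i|^4)^(1/4) = (|1 - (-3)|^4 + |-3 - (-1)|^4 + |2 - 0|^4)^(1/4)
= (4^4 + 2^4 + 2^4)^(1/4) = (256 + 16 + 16)^(1/4) = (288)^(1/4) ≈ 4.1195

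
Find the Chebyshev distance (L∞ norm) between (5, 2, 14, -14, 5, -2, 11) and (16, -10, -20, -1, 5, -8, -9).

max(|x_i - y_i|) = max(|5 - 16|, |2 - (-10)|, |14 - (-20)|, |-14 - (-1)|, |5 - 5|, |-2 - (-8)|, |11 - (-9)|) = max(11, 12, 34, 13, 0, 6, 20) = 34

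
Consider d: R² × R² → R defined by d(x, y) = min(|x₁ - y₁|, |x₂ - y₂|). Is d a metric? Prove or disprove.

No. d fails identity of indiscernibles: take x = (3, 0) and y = (3, 2). Then d(x,y) = min(|3 - 3|, |0 - 2|) = min(0, 2) = 0, yet x ≠ y.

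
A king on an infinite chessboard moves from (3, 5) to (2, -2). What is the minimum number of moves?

max(|x_i - y_i|) = max(|3 - 2|, |5 - (-2)|) = max(1, 7) = 7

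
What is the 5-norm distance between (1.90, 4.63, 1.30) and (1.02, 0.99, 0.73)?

(Σ|x_i - y_i|^5)^(1/5) = (|1.9 - 1.02|^5 + |4.63 - 0.99|^5 + |1.3 - 0.73|^5)^(1/5)
= (0.88^5 + 3.64^5 + 0.57^5)^(1/5) ≈ (0.5277 + 639.0089 + 0.0602)^(1/5) = (639.5968)^(1/5) ≈ 3.6407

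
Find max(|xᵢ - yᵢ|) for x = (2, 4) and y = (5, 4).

max(|x_i - y_i|) = max(|2 - 5|, |4 - 4|) = max(3, 0) = 3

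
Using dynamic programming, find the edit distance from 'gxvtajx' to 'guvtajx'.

Let D[i][j] be the edit distance between the first i characters of 'gxvtajx' and the first j characters of 'guvtajx', with D[i][0] = i, D[0][j] = j, and D[i][j] = D[i-1][j-1] if the characters match, else 1 + min(D[i-1][j], D[i][j-1], D[i-1][j-1]). Filling the table (rows: prefixes of 'gxvtajx', columns: prefixes of 'guvtajx'):
     ε  g  u  v  t  a  j  x
  ε  0  1  2  3  4  5  6  7
  g  1  0  1  2  3  4  5  6
  x  2  1  1  2  3  4  5  5
  v  3  2  2  1  2  3  4  5
  t  4  3  3  2  1  2  3  4
  a  5  4  4  3  2  1  2  3
  j  6  5  5  4  3  2  1  2
  x  7  6  6  5  4  3  2  1
The bottom-right entry gives D[7][7] = 1, so no sequence of fewer than 1 edit works. Backtracking through the table gives one optimal edit sequence (1 edit):
  gxvtajx → guvtajx (sub x→u @2)
Edit distance = 1.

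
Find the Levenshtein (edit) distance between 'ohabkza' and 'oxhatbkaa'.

Let D[i][j] be the edit distance between the first i characters of 'ohabkza' and the first j characters of 'oxhatbkaa', with D[i][0] = i, D[0][j] = j, and D[i][j] = D[i-1][j-1] if the characters match, else 1 + min(D[i-1][j], D[i][j-1], D[i-1][j-1]). Filling the table (rows: prefixes of 'ohabkza', columns: prefixes of 'oxhatbkaa'):
     ε  o  x  h  a  t  b  k  a  a
  ε  0  1  2  3  4  5  6  7  8  9
  o  1  0  1  2  3  4  5  6  7  8
  h  2  1  1  1  2  3  4  5  6  7
  a  3  2  2  2  1  2  3  4  5  6
  b  4  3  3  3  2  2  2  3  4  5
  k  5  4  4  4  3  3  3  2  3  4
  z  6  5  5  5  4  4  4  3  3  4
  a  7  6  6  6  5  5  5  4  3  3
The bottom-right entry gives D[7][9] = 3, so no sequence of fewer than 3 edits works. Backtracking through the table gives one optimal edit sequence (3 edits):
  ohabkza → oxhabkza (ins x @2)
  oxhabkza → oxhatbkza (ins t @5)
  oxhatbkza → oxhatbkaa (sub z→a @8)
Edit distance = 3.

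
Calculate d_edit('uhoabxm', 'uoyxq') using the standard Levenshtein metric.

Let D[i][j] be the edit distance between the first i characters of 'uhoabxm' and the first j characters of 'uoyxq', with D[i][0] = i, D[0][j] = j, and D[i][j] = D[i-1][j-1] if the characters match, else 1 + min(D[i-1][j], D[i][j-1], D[i-1][j-1]). Filling the table (rows: prefixes of 'uhoabxm', columns: prefixes of 'uoyxq'):
     ε  u  o  y  x  q
  ε  0  1  2  3  4  5
  u  1  0  1  2  3  4
  h  2  1  1  2  3  4
  o  3  2  1  2  3  4
  a  4  3  2  2  3  4
  b  5  4  3  3  3  4
  x  6  5  4  4  3  4
  m  7  6  5  5  4  4
The bottom-right entry gives D[7][5] = 4, so no sequence of fewer than 4 edits works. Backtracking through the table gives one optimal edit sequence (4 edits):
  uhoabxm → uoabxm (del h @2)
  uoabxm → uobxm (del a @3)
  uobxm → uoyxm (sub b→y @3)
  uoyxm → uoyxq (sub m→q @5)
Edit distance = 4.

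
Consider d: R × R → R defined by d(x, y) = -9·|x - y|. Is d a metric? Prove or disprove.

No. With c = -9 < 0, d fails non-negativity: d(8, 17) = -9·|8 - 17| = -9·9 = -81 < 0.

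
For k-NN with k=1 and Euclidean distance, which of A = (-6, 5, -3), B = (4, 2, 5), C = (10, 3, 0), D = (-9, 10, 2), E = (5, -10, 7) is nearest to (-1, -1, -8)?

Distances: d(A) ≈ 9.2736, d(B) ≈ 14.2478, d(C) ≈ 14.1774, d(D) ≈ 16.8819, d(E) ≈ 18.4932. Nearest: A = (-6, 5, -3) with distance 9.2736.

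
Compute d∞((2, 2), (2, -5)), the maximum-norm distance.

max(|x_i - y_i|) = max(|2 - 2|, |2 - (-5)|) = max(0, 7) = 7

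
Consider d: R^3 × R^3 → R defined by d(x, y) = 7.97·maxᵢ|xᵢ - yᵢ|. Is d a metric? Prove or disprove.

Yes. The L∞ (Chebyshev) norm induces a metric on R^3, and multiplying a metric by a positive constant 7.97 > 0 preserves all four axioms: non-negativity (7.97·||x-y|| ≥ 0), identity (7.97·||x-y|| = 0 ⟺ ||x-y|| = 0 ⟺ x = y), symmetry (||x-y|| = ||y-x||), and the triangle inequality (7.97·||x-z|| ≤ 7.97·||x-y|| + 7.97·||y-z||). So d is a metric.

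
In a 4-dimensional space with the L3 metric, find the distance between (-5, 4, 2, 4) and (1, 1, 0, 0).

(Σ|x_i - y_i|^3)^(1/3) = (|-5 - 1|^3 + |4 - 1|^3 + |2 - 0|^3 + |4 - 0|^3)^(1/3)
= (6^3 + 3^3 + 2^3 + 4^3)^(1/3) = (216 + 27 + 8 + 64)^(1/3) = (315)^(1/3) ≈ 6.8041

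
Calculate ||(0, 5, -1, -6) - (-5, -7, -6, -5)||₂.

√(Σ(x_i - y_i)²) = √((0 - (-5))² + (5 - (-7))² + (-1 - (-6))² + (-6 - (-5))²)
= √(5² + 12² + 5² + (-1)²) = √(25 + 144 + 25 + 1) = √195 ≈ 13.9642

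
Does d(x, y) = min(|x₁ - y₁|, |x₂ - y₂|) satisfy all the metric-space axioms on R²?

No. d fails identity of indiscernibles: take x = (-3, 0) and y = (-3, 3). Then d(x,y) = min(|-3 - (-3)|, |0 - 3|) = min(0, 3) = 0, yet x ≠ y.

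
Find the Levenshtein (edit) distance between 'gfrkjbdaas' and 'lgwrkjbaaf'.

Let D[i][j] be the edit distance between the first i characters of 'gfrkjbdaas' and the first j characters of 'lgwrkjbaaf', with D[i][0] = i, D[0][j] = j, and D[i][j] = D[i-1][j-1] if the characters match, else 1 + min(D[i-1][j], D[i][j-1], D[i-1][j-1]). Filling the table (rows: prefixes of 'gfrkjbdaas', columns: prefixes of 'lgwrkjbaaf'):
     ε  l  g  w  r  k  j  b  a  a  f
  ε  0  1  2  3  4  5  6  7  8  9 10
  g  1  1  1  2  3  4  5  6  7  8  9
  f  2  2  2  2  3  4  5  6  7  8  8
  r  3  3  3  3  2  3  4  5  6  7  8
  k  4  4  4  4  3  2  3  4  5  6  7
  j  5  5  5  5  4  3  2  3  4  5  6
  b  6  6  6  6  5  4  3  2  3  4  5
  d  7  7  7  7  6  5  4  3  3  4  5
  a  8  8  8  8  7  6  5  4  3  3  4
  a  9  9  9  9  8  7  6  5  4  3  4
  s 10 10 10 10  9  8  7  6  5  4  4
The bottom-right entry gives D[10][10] = 4, so no sequence of fewer than 4 edits works. Backtracking through the table gives one optimal edit sequence (4 edits):
  gfrkjbdaas → lgfrkjbdaas (ins l @1)
  lgfrkjbdaas → lgwrkjbdaas (sub f→w @3)
  lgwrkjbdaas → lgwrkjbaas (del d @8)
  lgwrkjbaas → lgwrkjbaaf (sub s→f @10)
Edit distance = 4.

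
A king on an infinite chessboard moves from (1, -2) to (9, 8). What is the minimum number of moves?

max(|x_i - y_i|) = max(|1 - 9|, |-2 - 8|) = max(8, 10) = 10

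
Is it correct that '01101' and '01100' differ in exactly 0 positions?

Differing positions: 5. Hamming distance = 1, so the claim that d_H = 0 is false.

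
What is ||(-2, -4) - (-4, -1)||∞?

max(|x_i - y_i|) = max(|-2 - (-4)|, |-4 - (-1)|) = max(2, 3) = 3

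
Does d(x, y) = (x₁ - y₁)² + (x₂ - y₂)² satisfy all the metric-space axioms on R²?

No. The squared Euclidean distance fails the triangle inequality. Counterexample: x = (0, 0), y = (1, 5), z = (2, 10). d(x,z) = 2² + 10² = 104, but d(x,y) + d(y,z) = (1² + 5²) + (1² + 5²) = 26 + 26 = 52. Since 104 > 52, the triangle inequality is violated. (Note: √d, the ordinary Euclidean distance, IS a metric.)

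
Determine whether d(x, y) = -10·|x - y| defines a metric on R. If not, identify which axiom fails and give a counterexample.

No. With c = -10 < 0, d fails non-negativity: d(6, 8) = -10·|6 - 8| = -10·2 = -20 < 0.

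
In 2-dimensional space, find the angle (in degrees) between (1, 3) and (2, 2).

With u = (1, 3), v = (2, 2):
u·v = 1·2 + 3·2 = 2 + 6 = 8.
|u| = √(1² + 3²) = √10, |v| = √(2² + 2²) = √8, so |u||v| = √(10·8) = √80.
cos θ = (u·v)/(|u||v|) = 8/√80 ≈ 0.894427
θ = arccos(0.894427) ≈ 26.57°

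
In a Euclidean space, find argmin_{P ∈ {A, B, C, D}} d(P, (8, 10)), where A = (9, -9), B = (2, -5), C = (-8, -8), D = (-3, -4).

Distances: d(A) ≈ 19.0263, d(B) ≈ 16.1555, d(C) ≈ 24.0832, d(D) ≈ 17.8045. Nearest: B = (2, -5) with distance 16.1555.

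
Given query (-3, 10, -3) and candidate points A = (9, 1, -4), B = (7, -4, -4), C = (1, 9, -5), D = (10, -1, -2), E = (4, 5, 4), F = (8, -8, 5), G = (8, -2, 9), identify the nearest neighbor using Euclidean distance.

Distances: d(A) ≈ 15.0333, d(B) ≈ 17.2337, d(C) ≈ 4.5826, d(D) ≈ 17.0587, d(E) ≈ 11.0905, d(F) ≈ 22.561, d(G) ≈ 20.2237. Nearest: C = (1, 9, -5) with distance 4.5826.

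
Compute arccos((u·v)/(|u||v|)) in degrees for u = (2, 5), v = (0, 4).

With u = (2, 5), v = (0, 4):
u·v = 2·0 + 5·4 = 0 + 20 = 20.
|u| = √(2² + 5²) = √29, |v| = √(0² + 4²) = √16, so |u||v| = √(29·16) = √464.
cos θ = (u·v)/(|u||v|) = 20/√464 ≈ 0.928477
θ = arccos(0.928477) ≈ 21.8°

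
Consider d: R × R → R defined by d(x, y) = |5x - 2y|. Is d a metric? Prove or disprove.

No. d fails symmetry: d(9, 1) = |5·9 - 2·1| = |43| = 43, but d(1, 9) = |5·1 - 2·9| = |-13| = 13. Since 43 ≠ 13, d(x,y) ≠ d(y,x) in general.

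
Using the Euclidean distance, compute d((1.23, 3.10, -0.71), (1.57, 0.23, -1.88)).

(Σ|x_i - y_i|^2)^(1/2) = (|1.23 - 1.57|^2 + |3.1 - 0.23|^2 + |-0.71 - (-1.88)|^2)^(1/2)
= (0.34^2 + 2.87^2 + 1.17^2)^(1/2) = (0.1156 + 8.2369 + 1.3689)^(1/2) = (9.7214)^(1/2) ≈ 3.1179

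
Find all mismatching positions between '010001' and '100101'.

Differing positions: 1, 2, 4. Hamming distance = 3.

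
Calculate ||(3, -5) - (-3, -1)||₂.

√(Σ(x_i - y_i)²) = √((3 - (-3))² + (-5 - (-1))²)
= √(6² + (-4)²) = √(36 + 16) = √52 ≈ 7.2111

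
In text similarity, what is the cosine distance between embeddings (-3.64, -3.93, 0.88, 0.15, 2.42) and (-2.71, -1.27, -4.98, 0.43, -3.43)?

With u = (-3.64, -3.93, 0.88, 0.15, 2.42), v = (-2.71, -1.27, -4.98, 0.43, -3.43):
u·v = (-3.64)·(-2.71) + (-3.93)·(-1.27) + 0.88·(-4.98) + 0.15·0.43 + 2.42·(-3.43) = 9.8644 + 4.9911 + (-4.3824) + 0.0645 + (-8.3006) = 2.237.
|u| = √((-3.64)² + (-3.93)² + 0.88² + 0.15² + 2.42²) = √(13.2496 + 15.4449 + 0.7744 + 0.0225 + 5.8564) = √35.3478, |v| = √((-2.71)² + (-1.27)² + (-4.98)² + 0.43² + (-3.43)²) = √(7.3441 + 1.6129 + 24.8004 + 0.1849 + 11.7649) = √45.7072.
cos θ = (u·v)/(|u||v|) = 2.237/(√35.3478·√45.7072) ≈ 0.0557
Cosine distance = 1 - cos θ ≈ 1 - 0.0557 = 0.9443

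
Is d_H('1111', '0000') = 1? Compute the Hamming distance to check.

Differing positions: 1, 2, 3, 4. Hamming distance = 4, so the claim that d_H = 1 is false.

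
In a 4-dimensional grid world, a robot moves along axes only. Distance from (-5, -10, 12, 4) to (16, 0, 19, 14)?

Σ|x_i - y_i| = |-5 - 16| + |-10 - 0| + |12 - 19| + |4 - 14| = 21 + 10 + 7 + 10 = 48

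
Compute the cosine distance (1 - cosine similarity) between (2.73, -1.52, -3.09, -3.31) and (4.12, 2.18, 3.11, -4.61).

With u = (2.73, -1.52, -3.09, -3.31), v = (4.12, 2.18, 3.11, -4.61):
u·v = 2.73·4.12 + (-1.52)·2.18 + (-3.09)·3.11 + (-3.31)·(-4.61) = 11.2476 + (-3.3136) + (-9.6099) + 15.2591 = 13.5832.
|u| = √(2.73² + (-1.52)² + (-3.09)² + (-3.31)²) = √(7.4529 + 2.3104 + 9.5481 + 10.9561) = √30.2675, |v| = √(4.12² + 2.18² + 3.11² + (-4.61)²) = √(16.9744 + 4.7524 + 9.6721 + 21.2521) = √52.651.
cos θ = (u·v)/(|u||v|) = 13.5832/(√30.2675·√52.651) ≈ 0.3403
Cosine distance = 1 - cos θ ≈ 1 - 0.3403 = 0.6597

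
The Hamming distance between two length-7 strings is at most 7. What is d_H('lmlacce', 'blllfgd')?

Differing positions: 1, 2, 4, 5, 6, 7. Hamming distance = 6. The maximum possible Hamming distance for length-7 strings is 7, so d_H/7 = 6/7 ≈ 0.8571.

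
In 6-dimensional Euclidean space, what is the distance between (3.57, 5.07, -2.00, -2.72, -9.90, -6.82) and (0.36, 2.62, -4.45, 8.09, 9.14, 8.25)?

√(Σ(x_i - y_i)²) = √((3.57 - 0.36)² + (5.07 - 2.62)² + (-2 - (-4.45))² + (-2.72 - 8.09)² + (-9.9 - 9.14)² + (-6.82 - 8.25)²)
= √(3.21² + 2.45² + 2.45² + (-10.81)² + (-19.04)² + (-15.07)²) = √(10.3041 + 6.0025 + 6.0025 + 116.8561 + 362.5216 + 227.1049) = √728.7917 ≈ 26.9961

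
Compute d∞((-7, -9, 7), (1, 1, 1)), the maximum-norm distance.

max(|x_i - y_i|) = max(|-7 - 1|, |-9 - 1|, |7 - 1|) = max(8, 10, 6) = 10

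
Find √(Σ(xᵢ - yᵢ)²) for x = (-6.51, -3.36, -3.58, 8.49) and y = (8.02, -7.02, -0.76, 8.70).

√(Σ(x_i - y_i)²) = √((-6.51 - 8.02)² + (-3.36 - (-7.02))² + (-3.58 - (-0.76))² + (8.49 - 8.7)²)
= √((-14.53)² + 3.66² + (-2.82)² + (-0.21)²) = √(211.1209 + 13.3956 + 7.9524 + 0.0441) = √232.513 ≈ 15.2484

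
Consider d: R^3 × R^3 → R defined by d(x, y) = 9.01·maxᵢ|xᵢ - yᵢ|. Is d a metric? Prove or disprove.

Yes. The L∞ (Chebyshev) norm induces a metric on R^3, and multiplying a metric by a positive constant 9.01 > 0 preserves all four axioms: non-negativity (9.01·||x-y|| ≥ 0), identity (9.01·||x-y|| = 0 ⟺ ||x-y|| = 0 ⟺ x = y), symmetry (||x-y|| = ||y-x||), and the triangle inequality (9.01·||x-z|| ≤ 9.01·||x-y|| + 9.01·||y-z||). So d is a metric.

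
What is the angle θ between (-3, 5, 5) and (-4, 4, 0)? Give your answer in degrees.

With u = (-3, 5, 5), v = (-4, 4, 0):
u·v = (-3)·(-4) + 5·4 + 5·0 = 12 + 20 + 0 = 32.
|u| = √((-3)² + 5² + 5²) = √59, |v| = √((-4)² + 4² + 0²) = √32, so |u||v| = √(59·32) = √1888.
cos θ = (u·v)/(|u||v|) = 32/√1888 ≈ 0.73646
θ = arccos(0.73646) ≈ 42.57°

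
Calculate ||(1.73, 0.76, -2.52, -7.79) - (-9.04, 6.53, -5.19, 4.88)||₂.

√(Σ(x_i - y_i)²) = √((1.73 - (-9.04))² + (0.76 - 6.53)² + (-2.52 - (-5.19))² + (-7.79 - 4.88)²)
= √(10.77² + (-5.77)² + 2.67² + (-12.67)²) = √(115.9929 + 33.2929 + 7.1289 + 160.5289) = √316.9436 ≈ 17.8029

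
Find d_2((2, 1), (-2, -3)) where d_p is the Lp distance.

(Σ|x_i - y_i|^2)^(1/2) = (|2 - (-2)|^2 + |1 - (-3)|^2)^(1/2)
= (4^2 + 4^2)^(1/2) = (16 + 16)^(1/2) = (32)^(1/2) ≈ 5.6569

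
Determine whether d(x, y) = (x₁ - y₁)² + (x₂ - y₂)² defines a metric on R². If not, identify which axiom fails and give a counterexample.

No. The squared Euclidean distance fails the triangle inequality. Counterexample: x = (0, 0), y = (1, 2), z = (2, 4). d(x,z) = 2² + 4² = 20, but d(x,y) + d(y,z) = (1² + 2²) + (1² + 2²) = 5 + 5 = 10. Since 20 > 10, the triangle inequality is violated. (Note: √d, the ordinary Euclidean distance, IS a metric.)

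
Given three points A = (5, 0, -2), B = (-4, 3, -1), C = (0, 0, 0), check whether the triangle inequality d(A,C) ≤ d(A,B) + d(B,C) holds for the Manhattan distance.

d(A,B) = 9 + 3 + 1 = 13, d(B,C) = 4 + 3 + 1 = 8, d(A,C) = 5 + 0 + 2 = 7.
d(A,C) = 7 ≤ 13 + 8 = 21. Triangle inequality is satisfied.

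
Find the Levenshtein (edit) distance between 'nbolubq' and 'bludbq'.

Let D[i][j] be the edit distance between the first i characters of 'nbolubq' and the first j characters of 'bludbq', with D[i][0] = i, D[0][j] = j, and D[i][j] = D[i-1][j-1] if the characters match, else 1 + min(D[i-1][j], D[i][j-1], D[i-1][j-1]). Filling the table (rows: prefixes of 'nbolubq', columns: prefixes of 'bludbq'):
     ε  b  l  u  d  b  q
  ε  0  1  2  3  4  5  6
  n  1  1  2  3  4  5  6
  b  2  1  2  3  4  4  5
  o  3  2  2  3  4  5  5
  l  4  3  2  3  4  5  6
  u  5  4  3  2  3  4  5
  b  6  5  4  3  3  3  4
  q  7  6  5  4  4  4  3
The bottom-right entry gives D[7][6] = 3, so no sequence of fewer than 3 edits works. Backtracking through the table gives one optimal edit sequence (3 edits):
  nbolubq → bolubq (del n @1)
  bolubq → blubq (del o @2)
  blubq → bludbq (ins d @4)
Edit distance = 3.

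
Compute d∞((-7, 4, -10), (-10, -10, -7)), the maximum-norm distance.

max(|x_i - y_i|) = max(|-7 - (-10)|, |4 - (-10)|, |-10 - (-7)|) = max(3, 14, 3) = 14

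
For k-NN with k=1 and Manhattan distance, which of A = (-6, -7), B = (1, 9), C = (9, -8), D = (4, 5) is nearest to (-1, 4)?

Distances: d(A) = 16, d(B) = 7, d(C) = 22, d(D) = 6. Nearest: D = (4, 5) with distance 6.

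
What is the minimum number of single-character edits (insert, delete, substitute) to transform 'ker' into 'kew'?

Let D[i][j] be the edit distance between the first i characters of 'ker' and the first j characters of 'kew', with D[i][0] = i, D[0][j] = j, and D[i][j] = D[i-1][j-1] if the characters match, else 1 + min(D[i-1][j], D[i][j-1], D[i-1][j-1]). Filling the table (rows: prefixes of 'ker', columns: prefixes of 'kew'):
     ε  k  e  w
  ε  0  1  2  3
  k  1  0  1  2
  e  2  1  0  1
  r  3  2  1  1
The bottom-right entry gives D[3][3] = 1, so no sequence of fewer than 1 edit works. Backtracking through the table gives one optimal edit sequence (1 edit):
  ker → kew (sub r→w @3)
Edit distance = 1.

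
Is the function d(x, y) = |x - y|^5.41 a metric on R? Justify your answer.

No. d(x,y) = |x-y|^5.41 fails the triangle inequality since p = 5.41 > 1. Counterexample: x = 1, y = 11, z = 15. d(x,z) = |1 - 15|^5.41 = 14^5.41 ≈ 1586911.3744, but d(x,y) + d(y,z) = 10^5.41 + 4^5.41 ≈ 257039.5783 + 1807.7757 = 258847.354. Since 1586911.3744 > 258847.354, the triangle inequality is violated.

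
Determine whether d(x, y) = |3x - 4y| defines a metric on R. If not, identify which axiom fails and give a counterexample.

No. d fails symmetry: d(4, 7) = |3·4 - 4·7| = |-16| = 16, but d(7, 4) = |3·7 - 4·4| = |5| = 5. Since 16 ≠ 5, d(x,y) ≠ d(y,x) in general.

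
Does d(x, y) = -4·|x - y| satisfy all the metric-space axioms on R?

No. With c = -4 < 0, d fails non-negativity: d(9, 11) = -4·|9 - 11| = -4·2 = -8 < 0.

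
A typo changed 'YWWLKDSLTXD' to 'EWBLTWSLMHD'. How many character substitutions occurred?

Differing positions: 1, 3, 5, 6, 9, 10. Hamming distance = 6.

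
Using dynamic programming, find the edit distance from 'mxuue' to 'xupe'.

Let D[i][j] be the edit distance between the first i characters of 'mxuue' and the first j characters of 'xupe', with D[i][0] = i, D[0][j] = j, and D[i][j] = D[i-1][j-1] if the characters match, else 1 + min(D[i-1][j], D[i][j-1], D[i-1][j-1]). Filling the table (rows: prefixes of 'mxuue', columns: prefixes of 'xupe'):
     ε  x  u  p  e
  ε  0  1  2  3  4
  m  1  1  2  3  4
  x  2  1  2  3  4
  u  3  2  1  2  3
  u  4  3  2  2  3
  e  5  4  3  3  2
The bottom-right entry gives D[5][4] = 2, so no sequence of fewer than 2 edits works. Backtracking through the table gives one optimal edit sequence (2 edits):
  mxuue → xuue (del m @1)
  xuue → xupe (sub u→p @3)
Edit distance = 2.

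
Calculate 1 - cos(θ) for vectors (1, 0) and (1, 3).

With u = (1, 0), v = (1, 3):
u·v = 1·1 + 0·3 = 1 + 0 = 1.
|u| = √(1² + 0²) = √1, |v| = √(1² + 3²) = √10, so |u||v| = √(1·10) = √10.
cos θ = (u·v)/(|u||v|) = 1/√10 ≈ 0.3162
Cosine distance = 1 - cos θ ≈ 1 - 0.3162 = 0.6838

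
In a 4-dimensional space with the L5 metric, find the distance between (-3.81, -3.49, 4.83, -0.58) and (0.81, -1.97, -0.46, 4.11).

(Σ|x_i - y_i|^5)^(1/5) = (|-3.81 - 0.81|^5 + |-3.49 - (-1.97)|^5 + |4.83 - (-0.46)|^5 + |-0.58 - 4.11|^5)^(1/5)
= (4.62^5 + 1.52^5 + 5.29^5 + 4.69^5)^(1/5) ≈ (2104.7954 + 8.1137 + 4142.6511 + 2269.1553)^(1/5) = (8524.7155)^(1/5) ≈ 6.1113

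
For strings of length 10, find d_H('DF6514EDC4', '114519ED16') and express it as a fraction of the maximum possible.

Differing positions: 1, 2, 3, 6, 9, 10. Hamming distance = 6. The maximum possible Hamming distance for length-10 strings is 10, so d_H/10 = 6/10 = 0.6.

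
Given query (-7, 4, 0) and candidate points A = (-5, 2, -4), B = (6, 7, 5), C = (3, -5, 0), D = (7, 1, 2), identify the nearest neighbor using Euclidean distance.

Distances: d(A) ≈ 4.899, d(B) ≈ 14.2478, d(C) ≈ 13.4536, d(D) ≈ 14.4568. Nearest: A = (-5, 2, -4) with distance 4.899.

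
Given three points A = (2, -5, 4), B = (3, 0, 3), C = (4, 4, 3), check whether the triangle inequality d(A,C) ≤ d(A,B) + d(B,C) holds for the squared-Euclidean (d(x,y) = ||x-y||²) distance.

d(A,B) = 1² + 5² + 1² = 27, d(B,C) = 1² + 4² + 0² = 17, d(A,C) = 2² + 9² + 1² = 86.
d(A,C) = 86 > 27 + 17 = 44. Triangle inequality is VIOLATED. (Squared-Euclidean is not a metric — this is a counterexample.)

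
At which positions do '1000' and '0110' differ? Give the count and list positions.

Differing positions: 1, 2, 3. Hamming distance = 3.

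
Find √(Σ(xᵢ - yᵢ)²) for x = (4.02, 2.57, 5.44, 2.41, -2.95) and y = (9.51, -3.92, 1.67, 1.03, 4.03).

√(Σ(x_i - y_i)²) = √((4.02 - 9.51)² + (2.57 - (-3.92))² + (5.44 - 1.67)² + (2.41 - 1.03)² + (-2.95 - 4.03)²)
= √((-5.49)² + 6.49² + 3.77² + 1.38² + (-6.98)²) = √(30.1401 + 42.1201 + 14.2129 + 1.9044 + 48.7204) = √137.0979 ≈ 11.7089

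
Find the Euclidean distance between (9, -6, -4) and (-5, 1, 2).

√(Σ(x_i - y_i)²) = √((9 - (-5))² + (-6 - 1)² + (-4 - 2)²)
= √(14² + (-7)² + (-6)²) = √(196 + 49 + 36) = √281 ≈ 16.7631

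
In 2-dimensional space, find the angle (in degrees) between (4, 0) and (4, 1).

With u = (4, 0), v = (4, 1):
u·v = 4·4 + 0·1 = 16 + 0 = 16.
|u| = √(4² + 0²) = √16, |v| = √(4² + 1²) = √17, so |u||v| = √(16·17) = √272.
cos θ = (u·v)/(|u||v|) = 16/√272 ≈ 0.970143
θ = arccos(0.970143) ≈ 14.04°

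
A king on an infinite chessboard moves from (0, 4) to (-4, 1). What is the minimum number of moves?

max(|x_i - y_i|) = max(|0 - (-4)|, |4 - 1|) = max(4, 3) = 4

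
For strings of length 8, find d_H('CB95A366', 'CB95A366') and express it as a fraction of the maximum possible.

Differing positions: none. Hamming distance = 0. The maximum possible Hamming distance for length-8 strings is 8, so d_H/8 = 0/8 = 0.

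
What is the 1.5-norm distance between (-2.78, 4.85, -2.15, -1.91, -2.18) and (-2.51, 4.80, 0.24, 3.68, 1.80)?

(Σ|x_i - y_i|^1.5)^(1/1.5) = (|-2.78 - (-2.51)|^1.5 + |4.85 - 4.8|^1.5 + |-2.15 - 0.24|^1.5 + |-1.91 - 3.68|^1.5 + |-2.18 - 1.8|^1.5)^(1/1.5)
= (0.27^1.5 + 0.05^1.5 + 2.39^1.5 + 5.59^1.5 + 3.98^1.5)^(1/1.5) ≈ (0.1403 + 0.0112 + 3.6949 + 13.2165 + 7.9401)^(1/1.5) = (25.003)^(1/1.5) ≈ 8.5506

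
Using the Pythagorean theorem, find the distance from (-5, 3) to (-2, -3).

√(Σ(x_i - y_i)²) = √((-5 - (-2))² + (3 - (-3))²)
= √((-3)² + 6²) = √(9 + 36) = √45 ≈ 6.7082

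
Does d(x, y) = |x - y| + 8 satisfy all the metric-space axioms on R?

No. d fails identity of indiscernibles (specifically d(x,x) = 0): d(2, 2) = |2 - 2| + 8 = 0 + 8 = 8 ≠ 0.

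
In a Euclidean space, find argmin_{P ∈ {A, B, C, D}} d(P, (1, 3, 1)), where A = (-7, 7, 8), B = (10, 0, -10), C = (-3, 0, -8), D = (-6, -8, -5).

Distances: d(A) ≈ 11.3578, d(B) ≈ 14.5258, d(C) ≈ 10.2956, d(D) ≈ 14.3527. Nearest: C = (-3, 0, -8) with distance 10.2956.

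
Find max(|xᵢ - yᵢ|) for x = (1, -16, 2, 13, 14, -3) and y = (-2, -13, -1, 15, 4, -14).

max(|x_i - y_i|) = max(|1 - (-2)|, |-16 - (-13)|, |2 - (-1)|, |13 - 15|, |14 - 4|, |-3 - (-14)|) = max(3, 3, 3, 2, 10, 11) = 11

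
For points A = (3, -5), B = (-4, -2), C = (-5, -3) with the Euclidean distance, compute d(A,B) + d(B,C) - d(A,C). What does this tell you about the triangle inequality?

d(A,B) = √(7² + 3²) = √58 ≈ 7.6158, d(B,C) = √(1² + 1²) = √2 ≈ 1.4142, d(A,C) = √(8² + 2²) = √68 ≈ 8.2462.
d(A,B) + d(B,C) - d(A,C) = 7.6158 + 1.4142 - 8.2462 = 9.03 - 8.2462 = 0.7838 (to 4 decimal places). This is ≥ 0, so the triangle inequality holds for these points.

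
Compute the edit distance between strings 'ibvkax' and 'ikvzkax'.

Let D[i][j] be the edit distance between the first i characters of 'ibvkax' and the first j characters of 'ikvzkax', with D[i][0] = i, D[0][j] = j, and D[i][j] = D[i-1][j-1] if the characters match, else 1 + min(D[i-1][j], D[i][j-1], D[i-1][j-1]). Filling the table (rows: prefixes of 'ibvkax', columns: prefixes of 'ikvzkax'):
     ε  i  k  v  z  k  a  x
  ε  0  1  2  3  4  5  6  7
  i  1  0  1  2  3  4  5  6
  b  2  1  1  2  3  4  5  6
  v  3  2  2  1  2  3  4  5
  k  4  3  2  2  2  2  3  4
  a  5  4  3  3  3  3  2  3
  x  6  5  4  4  4  4  3  2
The bottom-right entry gives D[6][7] = 2, so no sequence of fewer than 2 edits works. Backtracking through the table gives one optimal edit sequence (2 edits):
  ibvkax → ikvkax (sub b→k @2)
  ikvkax → ikvzkax (ins z @4)
Edit distance = 2.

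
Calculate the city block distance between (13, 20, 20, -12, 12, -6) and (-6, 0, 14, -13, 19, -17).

Σ|x_i - y_i| = |13 - (-6)| + |20 - 0| + |20 - 14| + |-12 - (-13)| + |12 - 19| + |-6 - (-17)| = 19 + 20 + 6 + 1 + 7 + 11 = 64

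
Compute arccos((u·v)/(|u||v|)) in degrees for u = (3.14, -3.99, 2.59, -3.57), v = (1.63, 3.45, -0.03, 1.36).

With u = (3.14, -3.99, 2.59, -3.57), v = (1.63, 3.45, -0.03, 1.36):
u·v = 3.14·1.63 + (-3.99)·3.45 + 2.59·(-0.03) + (-3.57)·1.36 = 5.1182 + (-13.7655) + (-0.0777) + (-4.8552) = -13.5802.
|u| = √(3.14² + (-3.99)² + 2.59² + (-3.57)²) = √(9.8596 + 15.9201 + 6.7081 + 12.7449) = √45.2327, |v| = √(1.63² + 3.45² + (-0.03)² + 1.36²) = √(2.6569 + 11.9025 + 0.0009 + 1.8496) = √16.4099.
cos θ = (u·v)/(|u||v|) = -13.5802/(√45.2327·√16.4099) ≈ -0.498456
θ = arccos(-0.498456) ≈ 119.9°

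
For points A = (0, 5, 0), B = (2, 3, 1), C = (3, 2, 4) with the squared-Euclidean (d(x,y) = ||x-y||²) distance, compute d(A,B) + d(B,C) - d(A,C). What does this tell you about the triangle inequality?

d(A,B) = 2² + 2² + 1² = 9, d(B,C) = 1² + 1² + 3² = 11, d(A,C) = 3² + 3² + 4² = 34.
d(A,B) + d(B,C) - d(A,C) = 9 + 11 - 34 = 20 - 34 = -14. This is < 0, so the triangle inequality FAILS for these points (squared-Euclidean is not a metric).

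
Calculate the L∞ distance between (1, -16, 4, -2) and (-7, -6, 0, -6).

max(|x_i - y_i|) = max(|1 - (-7)|, |-16 - (-6)|, |4 - 0|, |-2 - (-6)|) = max(8, 10, 4, 4) = 10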